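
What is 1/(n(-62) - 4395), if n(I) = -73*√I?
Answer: I/(-4395*I + 73*√62) ≈ -0.0002237 + 2.9257e-5*I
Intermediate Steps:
1/(n(-62) - 4395) = 1/(-73*I*√62 - 4395) = 1/(-4395 - 73*I*√62)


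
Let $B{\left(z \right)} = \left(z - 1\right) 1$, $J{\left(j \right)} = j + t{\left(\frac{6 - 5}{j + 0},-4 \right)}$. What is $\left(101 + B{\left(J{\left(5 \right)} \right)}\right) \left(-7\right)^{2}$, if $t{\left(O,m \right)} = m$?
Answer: $4949$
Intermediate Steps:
$J{\left(j \right)} = -4 + j$ ($J{\left(j \right)} = j - 4 = -4 + j$)
$B{\left(z \right)} = -1 + z$ ($B{\left(z \right)} = \left(-1 + z\right) 1 = -1 + z$)
$\left(101 + B{\left(J{\left(5 \right)} \right)}\right) \left(-7\right)^{2} = \left(101 + \left(-1 + \left(-4 + 5\right)\right)\right) \left(-7\right)^{2} = \left(101 + \left(-1 + 1\right)\right) 49 = \left(101 + 0\right) 49 = 101 \cdot 49 = 4949$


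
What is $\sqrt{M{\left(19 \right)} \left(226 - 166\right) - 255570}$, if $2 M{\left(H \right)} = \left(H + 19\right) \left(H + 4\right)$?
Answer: $5 i \sqrt{9174} \approx 478.9 i$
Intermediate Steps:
$M{\left(H \right)} = \frac{\left(4 + H\right) \left(19 + H\right)}{2}$ ($M{\left(H \right)} = \frac{\left(H + 19\right) \left(H + 4\right)}{2} = \frac{\left(19 + H\right) \left(4 + H\right)}{2} = \frac{\left(4 + H\right) \left(19 + H\right)}{2}$)
$\sqrt{M{\left(19 \right)} \left(226 - 166\right) - 255570} = \sqrt{\left(38 + \frac{19^{2}}{2} + \frac{23}{2} \cdot 19\right) \left(226 - 166\right) - 255570} = \sqrt{\left(38 + \frac{1}{2} \cdot 361 + \frac{437}{2}\right) 60 - 255570} = \sqrt{\left(38 + \frac{361}{2} + \frac{437}{2}\right) 60 - 255570} = \sqrt{437 \cdot 60 - 255570} = \sqrt{26220 - 255570} = \sqrt{-229350} = 5 i \sqrt{9174}$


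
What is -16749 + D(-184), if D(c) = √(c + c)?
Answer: -16749 + 4*I*√23 ≈ -16749.0 + 19.183*I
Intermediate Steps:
D(c) = √2*√c (D(c) = √(2*c) = √2*√c)
-16749 + D(-184) = -16749 + √2*√(-184) = -16749 + √2*(2*I*√46) = -16749 + 4*I*√23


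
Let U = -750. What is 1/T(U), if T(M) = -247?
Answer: -1/247 ≈ -0.0040486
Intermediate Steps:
1/T(U) = 1/(-247) = -1/247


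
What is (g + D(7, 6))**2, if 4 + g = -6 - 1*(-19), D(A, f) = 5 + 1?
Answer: 225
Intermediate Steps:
D(A, f) = 6
g = 9 (g = -4 + (-6 - 1*(-19)) = -4 + (-6 + 19) = -4 + 13 = 9)
(g + D(7, 6))**2 = (9 + 6)**2 = 15**2 = 225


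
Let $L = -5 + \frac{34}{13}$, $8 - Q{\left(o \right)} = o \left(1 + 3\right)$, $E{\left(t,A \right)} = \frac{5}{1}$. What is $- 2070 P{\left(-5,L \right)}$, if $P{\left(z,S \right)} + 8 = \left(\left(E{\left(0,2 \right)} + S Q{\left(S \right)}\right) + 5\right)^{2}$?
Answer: $- \frac{59397399720}{28561} \approx -2.0797 \cdot 10^{6}$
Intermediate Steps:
$E{\left(t,A \right)} = 5$ ($E{\left(t,A \right)} = 5 \cdot 1 = 5$)
$Q{\left(o \right)} = 8 - 4 o$ ($Q{\left(o \right)} = 8 - o \left(1 + 3\right) = 8 - o 4 = 8 - 4 o$)
$L = - \frac{31}{13}$ ($L = -5 + 34 \cdot \frac{1}{13} = -5 + \frac{34}{13} = - \frac{31}{13} \approx -2.3846$)
$P{\left(z,S \right)} = -8 + \left(10 + S \left(8 - 4 S\right)\right)^{2}$ ($P{\left(z,S \right)} = -8 + \left(\left(5 + S \left(8 - 4 S\right)\right) + 5\right)^{2} = -8 + \left(10 + S \left(8 - 4 S\right)\right)^{2}$)
$- 2070 P{\left(-5,L \right)} = - 2070 \left(-8 + 4 \left(-5 + 2 \left(- \frac{31}{13}\right) \left(-2 - \frac{31}{13}\right)\right)^{2}\right) = - 2070 \left(-8 + 4 \left(-5 + 2 \left(- \frac{31}{13}\right) \left(- \frac{57}{13}\right)\right)^{2}\right) = - 2070 \left(-8 + 4 \left(-5 + \frac{3534}{169}\right)^{2}\right) = - 2070 \left(-8 + 4 \left(\frac{2689}{169}\right)^{2}\right) = - 2070 \left(-8 + 4 \cdot \frac{7230721}{28561}\right) = - 2070 \left(-8 + \frac{28922884}{28561}\right) = \left(-2070\right) \frac{28694396}{28561} = - \frac{59397399720}{28561}$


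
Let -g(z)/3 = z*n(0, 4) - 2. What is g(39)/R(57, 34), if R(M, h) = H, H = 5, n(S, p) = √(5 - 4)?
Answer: -111/5 ≈ -22.200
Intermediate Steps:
n(S, p) = 1 (n(S, p) = √1 = 1)
g(z) = 6 - 3*z (g(z) = -3*(z*1 - 2) = -3*(z - 2) = -3*(-2 + z) = 6 - 3*z)
R(M, h) = 5
g(39)/R(57, 34) = (6 - 3*39)/5 = (6 - 117)*(⅕) = -111*⅕ = -111/5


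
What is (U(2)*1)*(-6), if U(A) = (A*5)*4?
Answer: -240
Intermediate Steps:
U(A) = 20*A (U(A) = (5*A)*4 = 20*A)
(U(2)*1)*(-6) = ((20*2)*1)*(-6) = (40*1)*(-6) = 40*(-6) = -240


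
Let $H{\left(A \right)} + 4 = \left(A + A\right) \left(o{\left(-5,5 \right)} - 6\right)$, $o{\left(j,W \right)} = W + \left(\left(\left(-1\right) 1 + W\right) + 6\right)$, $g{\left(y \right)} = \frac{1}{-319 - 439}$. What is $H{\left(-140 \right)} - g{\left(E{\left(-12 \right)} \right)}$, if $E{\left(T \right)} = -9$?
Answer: $- \frac{1913191}{758} \approx -2524.0$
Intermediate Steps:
$g{\left(y \right)} = - \frac{1}{758}$ ($g{\left(y \right)} = \frac{1}{-758} = - \frac{1}{758}$)
$o{\left(j,W \right)} = 5 + 2 W$ ($o{\left(j,W \right)} = W + \left(\left(-1 + W\right) + 6\right) = W + \left(5 + W\right) = 5 + 2 W$)
$H{\left(A \right)} = -4 + 18 A$ ($H{\left(A \right)} = -4 + \left(A + A\right) \left(\left(5 + 2 \cdot 5\right) - 6\right) = -4 + 2 A \left(\left(5 + 10\right) - 6\right) = -4 + 2 A \left(15 - 6\right) = -4 + 2 A 9 = -4 + 18 A$)
$H{\left(-140 \right)} - g{\left(E{\left(-12 \right)} \right)} = \left(-4 + 18 \left(-140\right)\right) - - \frac{1}{758} = \left(-4 - 2520\right) + \frac{1}{758} = -2524 + \frac{1}{758} = - \frac{1913191}{758}$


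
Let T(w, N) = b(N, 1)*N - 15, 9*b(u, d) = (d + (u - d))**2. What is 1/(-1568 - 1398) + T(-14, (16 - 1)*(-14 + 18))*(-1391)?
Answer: -98955058411/2966 ≈ -3.3363e+7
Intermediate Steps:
b(u, d) = u**2/9 (b(u, d) = (d + (u - d))**2/9 = u**2/9)
T(w, N) = -15 + N**3/9 (T(w, N) = (N**2/9)*N - 15 = N**3/9 - 15 = -15 + N**3/9)
1/(-1568 - 1398) + T(-14, (16 - 1)*(-14 + 18))*(-1391) = 1/(-1568 - 1398) + (-15 + ((16 - 1)*(-14 + 18))**3/9)*(-1391) = 1/(-2966) + (-15 + (15*4)**3/9)*(-1391) = -1/2966 + (-15 + (1/9)*60**3)*(-1391) = -1/2966 + (-15 + (1/9)*216000)*(-1391) = -1/2966 + (-15 + 24000)*(-1391) = -1/2966 + 23985*(-1391) = -1/2966 - 33363135 = -98955058411/2966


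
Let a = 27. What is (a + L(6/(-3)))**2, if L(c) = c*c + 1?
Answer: 1024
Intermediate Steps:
L(c) = 1 + c**2 (L(c) = c**2 + 1 = 1 + c**2)
(a + L(6/(-3)))**2 = (27 + (1 + (6/(-3))**2))**2 = (27 + (1 + (6*(-1/3))**2))**2 = (27 + (1 + (-2)**2))**2 = (27 + (1 + 4))**2 = (27 + 5)**2 = 32**2 = 1024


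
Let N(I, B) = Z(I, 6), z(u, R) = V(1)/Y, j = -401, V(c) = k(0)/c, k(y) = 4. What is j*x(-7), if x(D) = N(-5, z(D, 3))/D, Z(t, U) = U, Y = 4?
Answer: 2406/7 ≈ 343.71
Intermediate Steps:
V(c) = 4/c
z(u, R) = 1 (z(u, R) = (4/1)/4 = (4*1)*(¼) = 4*(¼) = 1)
N(I, B) = 6
x(D) = 6/D
j*x(-7) = -2406/(-7) = -2406*(-1)/7 = -401*(-6/7) = 2406/7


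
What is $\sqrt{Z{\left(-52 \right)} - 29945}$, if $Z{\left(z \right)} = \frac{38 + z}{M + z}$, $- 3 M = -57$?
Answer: $\frac{i \sqrt{32609643}}{33} \approx 173.04 i$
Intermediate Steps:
$M = 19$ ($M = \left(- \frac{1}{3}\right) \left(-57\right) = 19$)
$Z{\left(z \right)} = \frac{38 + z}{19 + z}$
$\sqrt{Z{\left(-52 \right)} - 29945} = \sqrt{\frac{38 - 52}{19 - 52} - 29945} = \sqrt{\frac{1}{-33} \left(-14\right) - 29945} = \sqrt{\left(- \frac{1}{33}\right) \left(-14\right) - 29945} = \sqrt{\frac{14}{33} - 29945} = \sqrt{- \frac{988171}{33}} = \frac{i \sqrt{32609643}}{33}$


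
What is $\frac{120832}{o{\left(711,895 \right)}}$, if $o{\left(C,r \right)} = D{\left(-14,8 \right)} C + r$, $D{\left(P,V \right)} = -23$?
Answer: $- \frac{1024}{131} \approx -7.8168$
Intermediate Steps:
$o{\left(C,r \right)} = r - 23 C$ ($o{\left(C,r \right)} = - 23 C + r = r - 23 C$)
$\frac{120832}{o{\left(711,895 \right)}} = \frac{120832}{895 - 16353} = \frac{120832}{-15458} = 120832 \left(- \frac{1}{15458}\right) = - \frac{1024}{131}$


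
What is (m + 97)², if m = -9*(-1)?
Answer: 11236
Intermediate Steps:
m = 9
(m + 97)² = (9 + 97)² = 106² = 11236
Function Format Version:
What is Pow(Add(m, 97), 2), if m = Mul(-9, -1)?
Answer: 11236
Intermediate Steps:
m = 9
Pow(Add(m, 97), 2) = Pow(Add(9, 97), 2) = Pow(106, 2) = 11236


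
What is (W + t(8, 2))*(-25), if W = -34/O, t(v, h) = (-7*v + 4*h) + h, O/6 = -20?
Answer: 13715/12 ≈ 1142.9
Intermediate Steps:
O = -120 (O = 6*(-20) = -120)
t(v, h) = -7*v + 5*h
W = 17/60 (W = -34/(-120) = -34*(-1/120) = 17/60 ≈ 0.28333)
(W + t(8, 2))*(-25) = (17/60 + (-7*8 + 5*2))*(-25) = (17/60 + (-56 + 10))*(-25) = (17/60 - 46)*(-25) = -2743/60*(-25) = 13715/12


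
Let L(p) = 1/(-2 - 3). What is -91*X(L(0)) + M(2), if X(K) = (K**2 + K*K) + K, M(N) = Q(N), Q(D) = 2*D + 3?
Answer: 448/25 ≈ 17.920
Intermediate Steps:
Q(D) = 3 + 2*D
M(N) = 3 + 2*N
L(p) = -1/5 (L(p) = 1/(-5) = -1/5)
X(K) = K + 2*K**2 (X(K) = (K**2 + K**2) + K = 2*K**2 + K = K + 2*K**2)
-91*X(L(0)) + M(2) = -(-91)*(1 + 2*(-1/5))/5 + (3 + 2*2) = -(-91)*(1 - 2/5)/5 + (3 + 4) = -(-91)*3/(5*5) + 7 = -91*(-3/25) + 7 = 273/25 + 7 = 448/25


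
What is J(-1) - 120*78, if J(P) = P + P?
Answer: -9362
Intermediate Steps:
J(P) = 2*P
J(-1) - 120*78 = 2*(-1) - 120*78 = -2 - 9360 = -9362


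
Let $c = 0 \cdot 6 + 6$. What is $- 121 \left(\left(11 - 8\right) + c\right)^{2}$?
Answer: $-9801$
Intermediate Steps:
$c = 6$ ($c = 0 + 6 = 6$)
$- 121 \left(\left(11 - 8\right) + c\right)^{2} = - 121 \left(\left(11 - 8\right) + 6\right)^{2} = - 121 \left(3 + 6\right)^{2} = - 121 \cdot 9^{2} = \left(-121\right) 81 = -9801$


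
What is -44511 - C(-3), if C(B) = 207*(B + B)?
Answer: -43269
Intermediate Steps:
C(B) = 414*B (C(B) = 207*(2*B) = 414*B)
-44511 - C(-3) = -44511 - 414*(-3) = -44511 - 1*(-1242) = -44511 + 1242 = -43269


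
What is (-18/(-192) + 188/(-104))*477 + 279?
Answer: -224037/416 ≈ -538.55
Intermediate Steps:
(-18/(-192) + 188/(-104))*477 + 279 = (-18*(-1/192) + 188*(-1/104))*477 + 279 = (3/32 - 47/26)*477 + 279 = -713/416*477 + 279 = -340101/416 + 279 = -224037/416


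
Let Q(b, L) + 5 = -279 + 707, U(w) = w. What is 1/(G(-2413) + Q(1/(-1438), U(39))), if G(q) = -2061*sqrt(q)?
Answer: 47/1138881078 + 229*I*sqrt(2413)/1138881078 ≈ 4.1269e-8 + 9.8772e-6*I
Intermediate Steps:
Q(b, L) = 423 (Q(b, L) = -5 + (-279 + 707) = -5 + 428 = 423)
1/(G(-2413) + Q(1/(-1438), U(39))) = 1/(-2061*I*sqrt(2413) + 423) = 1/(423 - 2061*I*sqrt(2413))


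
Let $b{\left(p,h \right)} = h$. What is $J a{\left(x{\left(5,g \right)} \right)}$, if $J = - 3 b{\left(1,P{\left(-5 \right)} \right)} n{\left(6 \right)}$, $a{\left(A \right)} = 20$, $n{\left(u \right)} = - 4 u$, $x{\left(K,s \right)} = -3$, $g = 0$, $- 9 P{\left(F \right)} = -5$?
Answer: $800$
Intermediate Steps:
$P{\left(F \right)} = \frac{5}{9}$ ($P{\left(F \right)} = \left(- \frac{1}{9}\right) \left(-5\right) = \frac{5}{9}$)
$J = 40$ ($J = \left(-3\right) \frac{5}{9} \left(\left(-4\right) 6\right) = \left(- \frac{5}{3}\right) \left(-24\right) = 40$)
$J a{\left(x{\left(5,g \right)} \right)} = 40 \cdot 20 = 800$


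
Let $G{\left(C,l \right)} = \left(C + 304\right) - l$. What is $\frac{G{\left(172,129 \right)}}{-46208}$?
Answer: $- \frac{347}{46208} \approx -0.0075095$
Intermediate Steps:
$G{\left(C,l \right)} = 304 + C - l$ ($G{\left(C,l \right)} = \left(304 + C\right) - l = 304 + C - l$)
$\frac{G{\left(172,129 \right)}}{-46208} = \frac{304 + 172 - 129}{-46208} = \left(304 + 172 - 129\right) \left(- \frac{1}{46208}\right) = 347 \left(- \frac{1}{46208}\right) = - \frac{347}{46208}$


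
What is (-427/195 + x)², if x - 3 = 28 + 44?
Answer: 201583204/38025 ≈ 5301.3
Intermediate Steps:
x = 75 (x = 3 + (28 + 44) = 3 + 72 = 75)
(-427/195 + x)² = (-427/195 + 75)² = (14198/195)² = 201583204/38025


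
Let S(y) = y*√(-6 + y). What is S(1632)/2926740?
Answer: 136*√1626/243895 ≈ 0.022485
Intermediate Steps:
S(1632)/2926740 = (1632*√(-6 + 1632))/2926740 = (1632*√1626)*(1/2926740) = 136*√1626/243895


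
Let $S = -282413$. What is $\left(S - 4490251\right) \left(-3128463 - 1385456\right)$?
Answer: $21543418710216$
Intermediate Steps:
$\left(S - 4490251\right) \left(-3128463 - 1385456\right) = \left(-282413 - 4490251\right) \left(-3128463 - 1385456\right) = \left(-4772664\right) \left(-4513919\right) = 21543418710216$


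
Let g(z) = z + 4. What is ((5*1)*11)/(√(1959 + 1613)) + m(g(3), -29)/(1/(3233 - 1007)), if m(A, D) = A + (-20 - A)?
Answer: -44520 + 55*√893/1786 ≈ -44519.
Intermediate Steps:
g(z) = 4 + z
m(A, D) = -20
((5*1)*11)/(√(1959 + 1613)) + m(g(3), -29)/(1/(3233 - 1007)) = ((5*1)*11)/(√(1959 + 1613)) - 20/(1/(3233 - 1007)) = (5*11)/(√3572) - 20/(1/2226) = 55/((2*√893)) - 20/1/2226 = 55*(√893/1786) - 20*2226 = 55*√893/1786 - 44520 = -44520 + 55*√893/1786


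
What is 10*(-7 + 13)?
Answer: 60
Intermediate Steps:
10*(-7 + 13) = 10*6 = 60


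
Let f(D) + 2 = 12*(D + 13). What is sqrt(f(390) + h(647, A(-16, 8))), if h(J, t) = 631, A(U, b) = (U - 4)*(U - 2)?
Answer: sqrt(5465) ≈ 73.926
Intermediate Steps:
A(U, b) = (-4 + U)*(-2 + U)
f(D) = 154 + 12*D (f(D) = -2 + 12*(D + 13) = -2 + 12*(13 + D) = -2 + (156 + 12*D) = 154 + 12*D)
sqrt(f(390) + h(647, A(-16, 8))) = sqrt((154 + 12*390) + 631) = sqrt((154 + 4680) + 631) = sqrt(4834 + 631) = sqrt(5465)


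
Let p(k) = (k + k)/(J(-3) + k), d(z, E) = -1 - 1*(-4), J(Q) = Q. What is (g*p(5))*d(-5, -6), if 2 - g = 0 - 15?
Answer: 255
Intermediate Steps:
d(z, E) = 3 (d(z, E) = -1 + 4 = 3)
g = 17 (g = 2 - (0 - 15) = 2 - 1*(-15) = 2 + 15 = 17)
p(k) = 2*k/(-3 + k) (p(k) = (k + k)/(-3 + k) = (2*k)/(-3 + k) = 2*k/(-3 + k))
(g*p(5))*d(-5, -6) = (17*(2*5/(-3 + 5)))*3 = (17*(2*5/2))*3 = (17*(2*5*(½)))*3 = (17*5)*3 = 85*3 = 255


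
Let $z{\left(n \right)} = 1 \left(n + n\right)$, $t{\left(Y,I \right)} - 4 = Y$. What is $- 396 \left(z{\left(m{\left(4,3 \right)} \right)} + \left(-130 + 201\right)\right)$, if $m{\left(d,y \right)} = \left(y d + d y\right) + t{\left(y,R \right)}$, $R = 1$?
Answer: $-52668$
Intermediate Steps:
$t{\left(Y,I \right)} = 4 + Y$
$m{\left(d,y \right)} = 4 + y + 2 d y$ ($m{\left(d,y \right)} = \left(y d + d y\right) + \left(4 + y\right) = \left(d y + d y\right) + \left(4 + y\right) = 2 d y + \left(4 + y\right) = 4 + y + 2 d y$)
$z{\left(n \right)} = 2 n$ ($z{\left(n \right)} = 1 \cdot 2 n = 2 n$)
$- 396 \left(z{\left(m{\left(4,3 \right)} \right)} + \left(-130 + 201\right)\right) = - 396 \left(2 \left(4 + 3 + 2 \cdot 4 \cdot 3\right) + \left(-130 + 201\right)\right) = - 396 \left(2 \left(4 + 3 + 24\right) + 71\right) = - 396 \left(2 \cdot 31 + 71\right) = - 396 \left(62 + 71\right) = \left(-396\right) 133 = -52668$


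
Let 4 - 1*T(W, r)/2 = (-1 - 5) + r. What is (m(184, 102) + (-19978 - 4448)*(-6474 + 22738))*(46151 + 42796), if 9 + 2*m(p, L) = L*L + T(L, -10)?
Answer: -70670036396871/2 ≈ -3.5335e+13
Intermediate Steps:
T(W, r) = 20 - 2*r (T(W, r) = 8 - 2*((-1 - 5) + r) = 8 - 2*(-6 + r) = 8 + (12 - 2*r) = 20 - 2*r)
m(p, L) = 31/2 + L²/2 (m(p, L) = -9/2 + (L*L + (20 - 2*(-10)))/2 = -9/2 + (L² + (20 + 20))/2 = -9/2 + (L² + 40)/2 = -9/2 + (40 + L²)/2 = -9/2 + (20 + L²/2) = 31/2 + L²/2)
(m(184, 102) + (-19978 - 4448)*(-6474 + 22738))*(46151 + 42796) = ((31/2 + (½)*102²) + (-19978 - 4448)*(-6474 + 22738))*(46151 + 42796) = ((31/2 + (½)*10404) - 24426*16264)*88947 = ((31/2 + 5202) - 397264464)*88947 = (10435/2 - 397264464)*88947 = -794518493/2*88947 = -70670036396871/2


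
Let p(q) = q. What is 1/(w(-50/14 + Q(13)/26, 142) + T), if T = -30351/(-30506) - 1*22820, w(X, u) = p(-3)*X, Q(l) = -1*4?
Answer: -396578/9045083311 ≈ -4.3845e-5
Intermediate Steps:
Q(l) = -4
w(X, u) = -3*X
T = -696116569/30506 (T = -30351*(-1/30506) - 22820 = 30351/30506 - 22820 = -696116569/30506 ≈ -22819.)
1/(w(-50/14 + Q(13)/26, 142) + T) = 1/(-3*(-50/14 - 4/26) - 696116569/30506) = 1/(-3*(-50*1/14 - 4*1/26) - 696116569/30506) = 1/(-3*(-25/7 - 2/13) - 696116569/30506) = 1/(-3*(-339/91) - 696116569/30506) = 1/(1017/91 - 696116569/30506) = 1/(-9045083311/396578) = -396578/9045083311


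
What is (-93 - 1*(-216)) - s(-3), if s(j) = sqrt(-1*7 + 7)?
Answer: 123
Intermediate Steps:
s(j) = 0 (s(j) = sqrt(-7 + 7) = sqrt(0) = 0)
(-93 - 1*(-216)) - s(-3) = (-93 - 1*(-216)) - 1*0 = (-93 + 216) + 0 = 123 + 0 = 123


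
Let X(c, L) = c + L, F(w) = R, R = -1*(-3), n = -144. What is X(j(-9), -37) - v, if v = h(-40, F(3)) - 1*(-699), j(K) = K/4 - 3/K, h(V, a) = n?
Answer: -7127/12 ≈ -593.92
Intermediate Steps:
R = 3
F(w) = 3
h(V, a) = -144
j(K) = -3/K + K/4 (j(K) = K*(¼) - 3/K = K/4 - 3/K = -3/K + K/4)
v = 555 (v = -144 - 1*(-699) = -144 + 699 = 555)
X(c, L) = L + c
X(j(-9), -37) - v = (-37 + (-3/(-9) + (¼)*(-9))) - 1*555 = (-37 + (-3*(-⅑) - 9/4)) - 555 = (-37 + (⅓ - 9/4)) - 555 = (-37 - 23/12) - 555 = -467/12 - 555 = -7127/12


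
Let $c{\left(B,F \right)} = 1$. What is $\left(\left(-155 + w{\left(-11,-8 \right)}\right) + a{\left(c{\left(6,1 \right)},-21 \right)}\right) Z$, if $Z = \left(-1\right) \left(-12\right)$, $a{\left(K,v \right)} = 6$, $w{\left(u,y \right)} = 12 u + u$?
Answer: $-3504$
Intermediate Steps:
$w{\left(u,y \right)} = 13 u$
$Z = 12$
$\left(\left(-155 + w{\left(-11,-8 \right)}\right) + a{\left(c{\left(6,1 \right)},-21 \right)}\right) Z = \left(\left(-155 + 13 \left(-11\right)\right) + 6\right) 12 = \left(\left(-155 - 143\right) + 6\right) 12 = \left(-298 + 6\right) 12 = \left(-292\right) 12 = -3504$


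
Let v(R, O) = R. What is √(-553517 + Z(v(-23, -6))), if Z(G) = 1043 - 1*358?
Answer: 8*I*√8638 ≈ 743.53*I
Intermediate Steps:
Z(G) = 685 (Z(G) = 1043 - 358 = 685)
√(-553517 + Z(v(-23, -6))) = √(-553517 + 685) = √(-552832) = 8*I*√8638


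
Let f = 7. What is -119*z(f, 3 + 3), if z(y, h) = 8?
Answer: -952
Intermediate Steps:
-119*z(f, 3 + 3) = -119*8 = -952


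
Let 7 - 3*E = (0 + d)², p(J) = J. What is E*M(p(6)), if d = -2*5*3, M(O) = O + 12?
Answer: -5358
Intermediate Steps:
M(O) = 12 + O
d = -30 (d = -10*3 = -30)
E = -893/3 (E = 7/3 - (0 - 30)²/3 = 7/3 - ⅓*(-30)² = 7/3 - ⅓*900 = 7/3 - 300 = -893/3 ≈ -297.67)
E*M(p(6)) = -893*(12 + 6)/3 = -893/3*18 = -5358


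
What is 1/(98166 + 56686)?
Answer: 1/154852 ≈ 6.4578e-6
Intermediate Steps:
1/(98166 + 56686) = 1/154852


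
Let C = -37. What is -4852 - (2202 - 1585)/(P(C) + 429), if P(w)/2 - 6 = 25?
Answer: -2382949/491 ≈ -4853.3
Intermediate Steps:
P(w) = 62 (P(w) = 12 + 2*25 = 12 + 50 = 62)
-4852 - (2202 - 1585)/(P(C) + 429) = -4852 - (2202 - 1585)/(62 + 429) = -4852 - 617/491 = -2382949/491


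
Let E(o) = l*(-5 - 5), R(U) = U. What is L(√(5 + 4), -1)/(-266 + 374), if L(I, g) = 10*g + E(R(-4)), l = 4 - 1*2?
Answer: -5/18 ≈ -0.27778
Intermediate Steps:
l = 2 (l = 4 - 2 = 2)
E(o) = -20 (E(o) = 2*(-5 - 5) = 2*(-10) = -20)
L(I, g) = -20 + 10*g (L(I, g) = 10*g - 20 = -20 + 10*g)
L(√(5 + 4), -1)/(-266 + 374) = (-20 + 10*(-1))/(-266 + 374) = (-20 - 10)/108 = (1/108)*(-30) = -5/18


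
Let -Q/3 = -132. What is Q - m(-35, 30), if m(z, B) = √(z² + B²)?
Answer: 396 - 5*√85 ≈ 349.90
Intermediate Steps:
m(z, B) = √(B² + z²)
Q = 396 (Q = -3*(-132) = 396)
Q - m(-35, 30) = 396 - √(30² + (-35)²) = 396 - √(900 + 1225) = 396 - √2125 = 396 - 5*√85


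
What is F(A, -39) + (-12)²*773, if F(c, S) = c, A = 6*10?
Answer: 111372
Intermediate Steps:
A = 60
F(A, -39) + (-12)²*773 = 60 + (-12)²*773 = 60 + 144*773 = 60 + 111312 = 111372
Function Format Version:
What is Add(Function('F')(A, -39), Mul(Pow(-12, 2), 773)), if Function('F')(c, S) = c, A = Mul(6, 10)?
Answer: 111372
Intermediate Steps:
A = 60
Add(Function('F')(A, -39), Mul(Pow(-12, 2), 773)) = Add(60, Mul(Pow(-12, 2), 773)) = Add(60, Mul(144, 773)) = Add(60, 111312) = 111372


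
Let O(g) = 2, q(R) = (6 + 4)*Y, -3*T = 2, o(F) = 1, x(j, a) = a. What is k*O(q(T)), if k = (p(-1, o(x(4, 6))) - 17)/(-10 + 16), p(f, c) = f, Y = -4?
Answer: -6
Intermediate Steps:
T = -⅔ (T = -⅓*2 = -⅔ ≈ -0.66667)
q(R) = -40 (q(R) = (6 + 4)*(-4) = 10*(-4) = -40)
k = -3 (k = (-1 - 17)/(-10 + 16) = -18/6 = -18*⅙ = -3)
k*O(q(T)) = -3*2 = -6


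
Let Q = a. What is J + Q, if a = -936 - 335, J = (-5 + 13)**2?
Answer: -1207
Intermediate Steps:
J = 64 (J = 8**2 = 64)
a = -1271
Q = -1271
J + Q = 64 - 1271 = -1207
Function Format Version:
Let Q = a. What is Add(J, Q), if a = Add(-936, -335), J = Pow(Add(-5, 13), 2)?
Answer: -1207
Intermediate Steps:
J = 64 (J = Pow(8, 2) = 64)
a = -1271
Q = -1271
Add(J, Q) = Add(64, -1271) = -1207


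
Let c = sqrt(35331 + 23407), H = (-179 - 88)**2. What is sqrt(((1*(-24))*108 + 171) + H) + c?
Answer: sqrt(58738) + 6*sqrt(1913) ≈ 504.79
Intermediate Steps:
H = 71289 (H = (-267)**2 = 71289)
c = sqrt(58738) ≈ 242.36
sqrt(((1*(-24))*108 + 171) + H) + c = sqrt(((1*(-24))*108 + 171) + 71289) + sqrt(58738) = sqrt((-24*108 + 171) + 71289) + sqrt(58738) = sqrt((-2592 + 171) + 71289) + sqrt(58738) = sqrt(-2421 + 71289) + sqrt(58738) = sqrt(68868) + sqrt(58738) = 6*sqrt(1913) + sqrt(58738) = sqrt(58738) + 6*sqrt(1913)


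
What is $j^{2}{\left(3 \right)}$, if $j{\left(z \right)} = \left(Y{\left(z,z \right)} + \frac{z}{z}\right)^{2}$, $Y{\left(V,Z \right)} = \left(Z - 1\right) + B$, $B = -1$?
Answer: $16$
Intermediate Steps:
$Y{\left(V,Z \right)} = -2 + Z$ ($Y{\left(V,Z \right)} = \left(Z - 1\right) - 1 = \left(-1 + Z\right) - 1 = -2 + Z$)
$j{\left(z \right)} = \left(-1 + z\right)^{2}$ ($j{\left(z \right)} = \left(\left(-2 + z\right) + \frac{z}{z}\right)^{2} = \left(\left(-2 + z\right) + 1\right)^{2} = \left(-1 + z\right)^{2}$)
$j^{2}{\left(3 \right)} = \left(\left(-1 + 3\right)^{2}\right)^{2} = \left(2^{2}\right)^{2} = 4^{2} = 16$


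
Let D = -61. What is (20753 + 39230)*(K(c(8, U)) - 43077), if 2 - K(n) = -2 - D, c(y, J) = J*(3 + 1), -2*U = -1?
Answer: -2587306722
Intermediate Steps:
U = ½ (U = -½*(-1) = ½ ≈ 0.50000)
c(y, J) = 4*J (c(y, J) = J*4 = 4*J)
K(n) = -57 (K(n) = 2 - (-2 - 1*(-61)) = 2 - (-2 + 61) = 2 - 1*59 = 2 - 59 = -57)
(20753 + 39230)*(K(c(8, U)) - 43077) = (20753 + 39230)*(-57 - 43077) = 59983*(-43134) = -2587306722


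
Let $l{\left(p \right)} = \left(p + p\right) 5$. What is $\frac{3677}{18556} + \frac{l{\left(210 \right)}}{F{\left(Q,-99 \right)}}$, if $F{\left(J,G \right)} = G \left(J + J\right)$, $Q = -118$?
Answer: $\frac{10406419}{36128532} \approx 0.28804$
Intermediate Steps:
$F{\left(J,G \right)} = 2 G J$ ($F{\left(J,G \right)} = G 2 J = 2 G J$)
$l{\left(p \right)} = 10 p$ ($l{\left(p \right)} = 2 p 5 = 10 p$)
$\frac{3677}{18556} + \frac{l{\left(210 \right)}}{F{\left(Q,-99 \right)}} = \frac{3677}{18556} + \frac{10 \cdot 210}{2 \left(-99\right) \left(-118\right)} = 3677 \cdot \frac{1}{18556} + \frac{2100}{23364} = \frac{3677}{18556} + 2100 \cdot \frac{1}{23364} = \frac{3677}{18556} + \frac{175}{1947} = \frac{10406419}{36128532}$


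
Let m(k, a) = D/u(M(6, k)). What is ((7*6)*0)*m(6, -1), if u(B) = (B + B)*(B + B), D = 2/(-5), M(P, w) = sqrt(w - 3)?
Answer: 0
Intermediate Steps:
M(P, w) = sqrt(-3 + w)
D = -2/5 (D = 2*(-1/5) = -2/5 ≈ -0.40000)
u(B) = 4*B**2 (u(B) = (2*B)*(2*B) = 4*B**2)
m(k, a) = -2/(5*(-12 + 4*k)) (m(k, a) = -2*1/(4*(-3 + k))/5 = -2/(5*(-12 + 4*k)))
((7*6)*0)*m(6, -1) = ((7*6)*0)*(-1/(-30 + 10*6)) = (42*0)*(-1/(-30 + 60)) = 0*(-1/30) = 0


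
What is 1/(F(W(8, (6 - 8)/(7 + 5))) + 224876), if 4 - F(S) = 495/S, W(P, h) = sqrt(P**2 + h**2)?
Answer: 1727828/388553931237 + 33*sqrt(2305)/1295179770790 ≈ 4.4480e-6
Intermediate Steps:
F(S) = 4 - 495/S
1/(F(W(8, (6 - 8)/(7 + 5))) + 224876) = 1/((4 - 495/sqrt(8**2 + ((6 - 8)/(7 + 5))**2)) + 224876) = 1/((4 - 495/sqrt(64 + (-2/12)**2)) + 224876) = 1/((4 - 495/sqrt(64 + (-2*1/12)**2)) + 224876) = 1/((4 - 495/sqrt(64 + (-1/6)**2)) + 224876) = 1/((4 - 495/sqrt(64 + 1/36)) + 224876) = 1/((4 - 495*6*sqrt(2305)/2305) + 224876) = 1/((4 - 594*sqrt(2305)/461) + 224876) = 1/(224880 - 594*sqrt(2305)/461)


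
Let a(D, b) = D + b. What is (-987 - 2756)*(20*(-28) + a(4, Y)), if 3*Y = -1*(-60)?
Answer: 2006248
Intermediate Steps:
Y = 20 (Y = (-1*(-60))/3 = (1/3)*60 = 20)
(-987 - 2756)*(20*(-28) + a(4, Y)) = (-987 - 2756)*(20*(-28) + (4 + 20)) = -3743*(-560 + 24) = -3743*(-536) = 2006248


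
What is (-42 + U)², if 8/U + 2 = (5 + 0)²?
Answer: 917764/529 ≈ 1734.9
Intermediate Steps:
U = 8/23 (U = 8/(-2 + (5 + 0)²) = 8/(-2 + 5²) = 8/(-2 + 25) = 8/23 ≈ 0.34783)
(-42 + U)² = (-42 + 8/23)² = (-958/23)² = 917764/529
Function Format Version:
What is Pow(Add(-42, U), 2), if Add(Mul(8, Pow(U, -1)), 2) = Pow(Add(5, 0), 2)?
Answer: Rational(917764, 529) ≈ 1734.9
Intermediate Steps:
U = Rational(8, 23) (U = Mul(8, Pow(Add(-2, Pow(Add(5, 0), 2)), -1)) = Mul(8, Pow(Add(-2, Pow(5, 2)), -1)) = Mul(8, Pow(Add(-2, 25), -1)) = Mul(8, Pow(23, -1)) = Mul(8, Rational(1, 23)) = Rational(8, 23) ≈ 0.34783)
Pow(Add(-42, U), 2) = Pow(Add(-42, Rational(8, 23)), 2) = Pow(Rational(-958, 23), 2) = Rational(917764, 529)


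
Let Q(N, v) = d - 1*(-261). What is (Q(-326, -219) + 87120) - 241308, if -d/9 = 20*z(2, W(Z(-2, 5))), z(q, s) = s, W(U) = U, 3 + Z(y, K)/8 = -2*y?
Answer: -155367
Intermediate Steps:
Z(y, K) = -24 - 16*y (Z(y, K) = -24 + 8*(-2*y) = -24 - 16*y)
d = -1440 (d = -180*(-24 - 16*(-2)) = -180*(-24 + 32) = -180*8 = -9*160 = -1440)
Q(N, v) = -1179 (Q(N, v) = -1440 - 1*(-261) = -1440 + 261 = -1179)
(Q(-326, -219) + 87120) - 241308 = (-1179 + 87120) - 241308 = 85941 - 241308 = -155367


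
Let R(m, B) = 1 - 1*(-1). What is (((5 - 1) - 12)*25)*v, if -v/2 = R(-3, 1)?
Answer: 800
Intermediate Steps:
R(m, B) = 2 (R(m, B) = 1 + 1 = 2)
v = -4 (v = -2*2 = -4)
(((5 - 1) - 12)*25)*v = (((5 - 1) - 12)*25)*(-4) = ((4 - 12)*25)*(-4) = -8*25*(-4) = -200*(-4) = 800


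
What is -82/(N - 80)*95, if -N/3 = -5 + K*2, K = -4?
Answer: 190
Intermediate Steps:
N = 39 (N = -3*(-5 - 4*2) = -3*(-5 - 8) = -3*(-13) = 39)
-82/(N - 80)*95 = -82/(39 - 80)*95 = -82/(-41)*95 = -82*(-1/41)*95 = 2*95 = 190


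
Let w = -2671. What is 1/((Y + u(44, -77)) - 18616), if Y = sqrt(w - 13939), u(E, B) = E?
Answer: -9286/172467897 - I*sqrt(16610)/344935794 ≈ -5.3842e-5 - 3.7363e-7*I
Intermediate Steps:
Y = I*sqrt(16610) (Y = sqrt(-2671 - 13939) = sqrt(-16610) = I*sqrt(16610) ≈ 128.88*I)
1/((Y + u(44, -77)) - 18616) = 1/((I*sqrt(16610) + 44) - 18616) = 1/((44 + I*sqrt(16610)) - 18616) = 1/(-18572 + I*sqrt(16610))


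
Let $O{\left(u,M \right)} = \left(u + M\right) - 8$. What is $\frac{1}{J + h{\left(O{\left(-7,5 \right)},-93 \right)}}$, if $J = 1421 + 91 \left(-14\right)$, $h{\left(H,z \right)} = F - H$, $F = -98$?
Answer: $\frac{1}{59} \approx 0.016949$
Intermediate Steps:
$O{\left(u,M \right)} = -8 + M + u$ ($O{\left(u,M \right)} = \left(M + u\right) - 8 = -8 + M + u$)
$h{\left(H,z \right)} = -98 - H$
$J = 147$ ($J = 1421 - 1274 = 147$)
$\frac{1}{J + h{\left(O{\left(-7,5 \right)},-93 \right)}} = \frac{1}{147 - 88} = \frac{1}{59}$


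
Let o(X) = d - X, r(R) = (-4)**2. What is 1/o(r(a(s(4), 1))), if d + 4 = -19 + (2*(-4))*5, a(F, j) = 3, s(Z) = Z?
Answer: -1/79 ≈ -0.012658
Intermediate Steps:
d = -63 (d = -4 + (-19 + (2*(-4))*5) = -4 + (-19 - 8*5) = -4 + (-19 - 40) = -4 - 59 = -63)
r(R) = 16
o(X) = -63 - X
1/o(r(a(s(4), 1))) = 1/(-63 - 1*16) = 1/(-63 - 16) = 1/(-79) = -1/79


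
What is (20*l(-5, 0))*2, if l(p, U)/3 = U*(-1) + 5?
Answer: 600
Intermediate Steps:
l(p, U) = 15 - 3*U (l(p, U) = 3*(U*(-1) + 5) = 3*(-U + 5) = 3*(5 - U) = 15 - 3*U)
(20*l(-5, 0))*2 = (20*(15 - 3*0))*2 = (20*(15 + 0))*2 = (20*15)*2 = 300*2 = 600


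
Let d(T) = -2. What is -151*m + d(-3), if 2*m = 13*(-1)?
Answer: 1959/2 ≈ 979.50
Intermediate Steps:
m = -13/2 (m = (13*(-1))/2 = (½)*(-13) = -13/2 ≈ -6.5000)
-151*m + d(-3) = -151*(-13/2) - 2 = 1963/2 - 2 = 1959/2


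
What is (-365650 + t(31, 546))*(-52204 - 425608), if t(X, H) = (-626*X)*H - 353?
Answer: 5237621766348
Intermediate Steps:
t(X, H) = -353 - 626*H*X (t(X, H) = -626*H*X - 353 = -353 - 626*H*X)
(-365650 + t(31, 546))*(-52204 - 425608) = (-365650 + (-353 - 626*546*31))*(-52204 - 425608) = (-365650 + (-353 - 10595676))*(-477812) = (-365650 - 10596029)*(-477812) = -10961679*(-477812) = 5237621766348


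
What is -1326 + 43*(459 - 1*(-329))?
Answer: 32558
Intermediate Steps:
-1326 + 43*(459 - 1*(-329)) = -1326 + 43*(459 + 329) = -1326 + 43*788 = -1326 + 33884 = 32558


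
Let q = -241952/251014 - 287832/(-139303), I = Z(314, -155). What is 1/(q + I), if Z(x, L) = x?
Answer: 17483501621/5509092120090 ≈ 0.0031736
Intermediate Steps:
I = 314
q = 19272611096/17483501621 (q = -241952*1/251014 - 287832*(-1/139303) = -120976/125507 + 287832/139303 = 19272611096/17483501621 ≈ 1.1023)
1/(q + I) = 1/(19272611096/17483501621 + 314) = 1/(5509092120090/17483501621) = 17483501621/5509092120090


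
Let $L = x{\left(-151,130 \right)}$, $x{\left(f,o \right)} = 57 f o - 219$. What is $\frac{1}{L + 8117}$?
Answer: $- \frac{1}{1111012} \approx -9.0008 \cdot 10^{-7}$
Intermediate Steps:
$x{\left(f,o \right)} = -219 + 57 f o$ ($x{\left(f,o \right)} = 57 f o - 219 = -219 + 57 f o$)
$L = -1119129$ ($L = -219 + 57 \left(-151\right) 130 = -219 - 1118910 = -1119129$)
$\frac{1}{L + 8117} = \frac{1}{-1119129 + 8117} = \frac{1}{-1111012} = - \frac{1}{1111012}$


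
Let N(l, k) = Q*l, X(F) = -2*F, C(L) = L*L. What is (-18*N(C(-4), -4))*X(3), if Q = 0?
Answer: 0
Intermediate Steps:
C(L) = L²
N(l, k) = 0 (N(l, k) = 0*l = 0)
(-18*N(C(-4), -4))*X(3) = (-18*0)*(-2*3) = 0*(-6) = 0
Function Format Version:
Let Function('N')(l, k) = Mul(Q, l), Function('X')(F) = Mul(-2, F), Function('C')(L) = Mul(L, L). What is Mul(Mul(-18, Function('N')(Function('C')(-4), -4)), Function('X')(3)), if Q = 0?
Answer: 0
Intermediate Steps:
Function('C')(L) = Pow(L, 2)
Function('N')(l, k) = 0 (Function('N')(l, k) = Mul(0, l) = 0)
Mul(Mul(-18, Function('N')(Function('C')(-4), -4)), Function('X')(3)) = Mul(Mul(-18, 0), Mul(-2, 3)) = Mul(0, -6) = 0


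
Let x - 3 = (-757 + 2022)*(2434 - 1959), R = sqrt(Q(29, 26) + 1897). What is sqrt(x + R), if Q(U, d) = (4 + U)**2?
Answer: sqrt(600878 + sqrt(2986)) ≈ 775.20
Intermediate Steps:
R = sqrt(2986) (R = sqrt((4 + 29)**2 + 1897) = sqrt(33**2 + 1897) = sqrt(1089 + 1897) = sqrt(2986) ≈ 54.644)
x = 600878 (x = 3 + (-757 + 2022)*(2434 - 1959) = 3 + 1265*475 = 3 + 600875 = 600878)
sqrt(x + R) = sqrt(600878 + sqrt(2986))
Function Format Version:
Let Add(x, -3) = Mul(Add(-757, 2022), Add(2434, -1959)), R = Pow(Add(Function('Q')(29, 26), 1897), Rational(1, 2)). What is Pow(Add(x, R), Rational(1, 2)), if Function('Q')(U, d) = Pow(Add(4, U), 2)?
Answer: Pow(Add(600878, Pow(2986, Rational(1, 2))), Rational(1, 2)) ≈ 775.20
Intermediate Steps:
R = Pow(2986, Rational(1, 2)) (R = Pow(Add(Pow(Add(4, 29), 2), 1897), Rational(1, 2)) = Pow(Add(Pow(33, 2), 1897), Rational(1, 2)) = Pow(Add(1089, 1897), Rational(1, 2)) = Pow(2986, Rational(1, 2)) ≈ 54.644)
x = 600878 (x = Add(3, Mul(Add(-757, 2022), Add(2434, -1959))) = Add(3, Mul(1265, 475)) = Add(3, 600875) = 600878)
Pow(Add(x, R), Rational(1, 2)) = Pow(Add(600878, Pow(2986, Rational(1, 2))), Rational(1, 2))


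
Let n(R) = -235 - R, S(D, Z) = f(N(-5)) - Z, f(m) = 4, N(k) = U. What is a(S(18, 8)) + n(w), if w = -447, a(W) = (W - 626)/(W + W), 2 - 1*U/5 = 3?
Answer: 1163/4 ≈ 290.75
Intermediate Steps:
U = -5 (U = 10 - 5*3 = 10 - 15 = -5)
N(k) = -5
S(D, Z) = 4 - Z
a(W) = (-626 + W)/(2*W) (a(W) = (-626 + W)/((2*W)) = (-626 + W)*(1/(2*W)) = (-626 + W)/(2*W))
a(S(18, 8)) + n(w) = (-626 + (4 - 1*8))/(2*(4 - 1*8)) + (-235 - 1*(-447)) = (-626 + (4 - 8))/(2*(4 - 8)) + (-235 + 447) = (½)*(-626 - 4)/(-4) + 212 = (½)*(-¼)*(-630) + 212 = 315/4 + 212 = 1163/4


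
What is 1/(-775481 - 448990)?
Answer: -1/1224471 ≈ -8.1668e-7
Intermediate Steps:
1/(-775481 - 448990) = 1/(-1224471) = -1/1224471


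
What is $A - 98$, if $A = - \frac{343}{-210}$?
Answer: $- \frac{2891}{30} \approx -96.367$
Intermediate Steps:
$A = \frac{49}{30}$ ($A = \left(-343\right) \left(- \frac{1}{210}\right) = \frac{49}{30} \approx 1.6333$)
$A - 98 = \frac{49}{30} - 98 = - \frac{2891}{30}$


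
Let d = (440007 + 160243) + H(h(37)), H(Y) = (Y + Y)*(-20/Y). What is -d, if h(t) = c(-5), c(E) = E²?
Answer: -600210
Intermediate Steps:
h(t) = 25 (h(t) = (-5)² = 25)
H(Y) = -40 (H(Y) = (2*Y)*(-20/Y) = -40)
d = 600210 (d = (440007 + 160243) - 40 = 600250 - 40 = 600210)
-d = -1*600210 = -600210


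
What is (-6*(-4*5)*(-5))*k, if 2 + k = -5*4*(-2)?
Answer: -22800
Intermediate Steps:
k = 38 (k = -2 - 5*4*(-2) = -2 - 20*(-2) = -2 + 40 = 38)
(-6*(-4*5)*(-5))*k = -6*(-4*5)*(-5)*38 = -(-120)*(-5)*38 = -6*100*38 = -600*38 = -22800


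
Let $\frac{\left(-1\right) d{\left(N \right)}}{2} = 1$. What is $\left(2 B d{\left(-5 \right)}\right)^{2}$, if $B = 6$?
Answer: $576$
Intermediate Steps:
$d{\left(N \right)} = -2$ ($d{\left(N \right)} = \left(-2\right) 1 = -2$)
$\left(2 B d{\left(-5 \right)}\right)^{2} = \left(2 \cdot 6 \left(-2\right)\right)^{2} = \left(12 \left(-2\right)\right)^{2} = \left(-24\right)^{2} = 576$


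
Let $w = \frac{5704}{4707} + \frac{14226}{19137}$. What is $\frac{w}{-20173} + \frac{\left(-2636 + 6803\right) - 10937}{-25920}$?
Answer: $\frac{45546211805177}{174445502362272} \approx 0.26109$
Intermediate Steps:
$w = \frac{58706410}{30025953}$ ($w = 5704 \cdot \frac{1}{4707} + 14226 \cdot \frac{1}{19137} = \frac{5704}{4707} + \frac{4742}{6379} = \frac{58706410}{30025953} \approx 1.9552$)
$\frac{w}{-20173} + \frac{\left(-2636 + 6803\right) - 10937}{-25920} = \frac{58706410}{30025953 \left(-20173\right)} + \frac{\left(-2636 + 6803\right) - 10937}{-25920} = \frac{58706410}{30025953} \left(- \frac{1}{20173}\right) + \left(4167 - 10937\right) \left(- \frac{1}{25920}\right) = - \frac{58706410}{605713549869} - - \frac{677}{2592} = - \frac{58706410}{605713549869} + \frac{677}{2592} = \frac{45546211805177}{174445502362272}$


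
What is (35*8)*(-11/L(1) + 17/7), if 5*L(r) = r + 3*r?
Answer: -3170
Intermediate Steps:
L(r) = 4*r/5 (L(r) = (r + 3*r)/5 = (4*r)/5 = 4*r/5)
(35*8)*(-11/L(1) + 17/7) = (35*8)*(-11/((⅘)*1) + 17/7) = 280*(-11/⅘ + 17*(⅐)) = 280*(-11*5/4 + 17/7) = 280*(-55/4 + 17/7) = 280*(-317/28) = -3170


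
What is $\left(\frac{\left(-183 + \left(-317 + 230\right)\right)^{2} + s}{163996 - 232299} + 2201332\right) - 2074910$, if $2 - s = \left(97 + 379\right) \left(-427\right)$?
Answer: $\frac{8634725712}{68303} \approx 1.2642 \cdot 10^{5}$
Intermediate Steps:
$s = 203254$ ($s = 2 - \left(97 + 379\right) \left(-427\right) = 2 - 476 \left(-427\right) = 2 - -203252 = 2 + 203252 = 203254$)
$\left(\frac{\left(-183 + \left(-317 + 230\right)\right)^{2} + s}{163996 - 232299} + 2201332\right) - 2074910 = \left(\frac{\left(-183 + \left(-317 + 230\right)\right)^{2} + 203254}{163996 - 232299} + 2201332\right) - 2074910 = \left(\frac{\left(-183 - 87\right)^{2} + 203254}{-68303} + 2201332\right) - 2074910 = \left(\left(\left(-270\right)^{2} + 203254\right) \left(- \frac{1}{68303}\right) + 2201332\right) - 2074910 = \left(\left(72900 + 203254\right) \left(- \frac{1}{68303}\right) + 2201332\right) - 2074910 = \left(276154 \left(- \frac{1}{68303}\right) + 2201332\right) - 2074910 = \left(- \frac{276154}{68303} + 2201332\right) - 2074910 = \frac{150357303442}{68303} - 2074910 = \frac{8634725712}{68303}$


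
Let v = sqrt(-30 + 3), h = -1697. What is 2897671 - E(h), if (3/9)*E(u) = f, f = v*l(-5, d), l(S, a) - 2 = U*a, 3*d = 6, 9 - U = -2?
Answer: 2897671 - 216*I*sqrt(3) ≈ 2.8977e+6 - 374.12*I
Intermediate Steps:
U = 11 (U = 9 - 1*(-2) = 9 + 2 = 11)
d = 2 (d = (1/3)*6 = 2)
l(S, a) = 2 + 11*a
v = 3*I*sqrt(3) (v = sqrt(-27) = 3*I*sqrt(3) ≈ 5.1962*I)
f = 72*I*sqrt(3) (f = (3*I*sqrt(3))*(2 + 11*2) = (3*I*sqrt(3))*(2 + 22) = (3*I*sqrt(3))*24 = 72*I*sqrt(3) ≈ 124.71*I)
E(u) = 216*I*sqrt(3) (E(u) = 3*(72*I*sqrt(3)) = 216*I*sqrt(3))
2897671 - E(h) = 2897671 - 216*I*sqrt(3)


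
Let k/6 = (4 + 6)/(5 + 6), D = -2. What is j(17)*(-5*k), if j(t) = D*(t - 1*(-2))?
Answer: 11400/11 ≈ 1036.4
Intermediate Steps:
k = 60/11 (k = 6*((4 + 6)/(5 + 6)) = 6*(10/11) = 60/11 ≈ 5.4545)
j(t) = -4 - 2*t (j(t) = -2*(t - 1*(-2)) = -2*(t + 2) = -2*(2 + t) = -4 - 2*t)
j(17)*(-5*k) = (-4 - 2*17)*(-5*60/11) = (-4 - 34)*(-300/11) = -38*(-300/11) = 11400/11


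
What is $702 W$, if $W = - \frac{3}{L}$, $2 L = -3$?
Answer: $1404$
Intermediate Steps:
$L = - \frac{3}{2}$ ($L = \frac{1}{2} \left(-3\right) = - \frac{3}{2} \approx -1.5$)
$W = 2$ ($W = - \frac{3}{- \frac{3}{2}} = \left(-3\right) \left(- \frac{2}{3}\right) = 2$)
$702 W = 702 \cdot 2 = 1404$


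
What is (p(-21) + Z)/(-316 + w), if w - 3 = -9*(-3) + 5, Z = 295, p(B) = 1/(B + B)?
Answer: -12389/11802 ≈ -1.0497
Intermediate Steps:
p(B) = 1/(2*B)
w = 35 (w = 3 + (-9*(-3) + 5) = 3 + (27 + 5) = 3 + 32 = 35)
(p(-21) + Z)/(-316 + w) = ((½)/(-21) + 295)/(-316 + 35) = ((½)*(-1/21) + 295)/(-281) = (-1/42 + 295)*(-1/281) = (12389/42)*(-1/281) = -12389/11802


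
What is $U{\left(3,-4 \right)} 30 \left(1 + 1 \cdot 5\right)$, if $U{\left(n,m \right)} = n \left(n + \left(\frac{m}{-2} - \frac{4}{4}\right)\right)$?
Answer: $2160$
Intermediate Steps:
$U{\left(n,m \right)} = n \left(-1 + n - \frac{m}{2}\right)$ ($U{\left(n,m \right)} = n \left(n + \left(m \left(- \frac{1}{2}\right) - 1\right)\right) = n \left(n - \left(1 + \frac{m}{2}\right)\right) = n \left(-1 + n - \frac{m}{2}\right)$)
$U{\left(3,-4 \right)} 30 \left(1 + 1 \cdot 5\right) = \frac{1}{2} \cdot 3 \left(-2 - -4 + 2 \cdot 3\right) 30 \left(1 + 1 \cdot 5\right) = \frac{1}{2} \cdot 3 \left(-2 + 4 + 6\right) 30 \left(1 + 5\right) = \frac{1}{2} \cdot 3 \cdot 8 \cdot 30 \cdot 6 = 12 \cdot 30 \cdot 6 = 360 \cdot 6 = 2160$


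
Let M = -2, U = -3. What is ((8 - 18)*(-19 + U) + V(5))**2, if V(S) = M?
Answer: 47524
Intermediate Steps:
V(S) = -2
((8 - 18)*(-19 + U) + V(5))**2 = ((8 - 18)*(-19 - 3) - 2)**2 = (-10*(-22) - 2)**2 = (220 - 2)**2 = 218**2 = 47524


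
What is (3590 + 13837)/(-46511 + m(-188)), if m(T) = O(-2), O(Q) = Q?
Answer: -17427/46513 ≈ -0.37467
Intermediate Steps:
m(T) = -2
(3590 + 13837)/(-46511 + m(-188)) = (3590 + 13837)/(-46511 - 2) = 17427/(-46513) = 17427*(-1/46513) = -17427/46513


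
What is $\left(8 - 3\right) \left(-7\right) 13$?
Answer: $-455$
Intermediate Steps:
$\left(8 - 3\right) \left(-7\right) 13 = 5 \left(-7\right) 13 = \left(-35\right) 13 = -455$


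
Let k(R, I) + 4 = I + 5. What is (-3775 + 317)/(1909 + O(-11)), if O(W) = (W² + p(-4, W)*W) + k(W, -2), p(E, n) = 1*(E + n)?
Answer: -1729/1097 ≈ -1.5761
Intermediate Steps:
p(E, n) = E + n
k(R, I) = 1 + I (k(R, I) = -4 + (I + 5) = -4 + (5 + I) = 1 + I)
O(W) = -1 + W² + W*(-4 + W) (O(W) = (W² + (-4 + W)*W) + (1 - 2) = (W² + W*(-4 + W)) - 1 = -1 + W² + W*(-4 + W))
(-3775 + 317)/(1909 + O(-11)) = (-3775 + 317)/(1909 + (-1 + (-11)² - 11*(-4 - 11))) = -3458/(1909 + (-1 + 121 - 11*(-15))) = -3458/(1909 + (-1 + 121 + 165)) = -3458/(1909 + 285) = -3458/2194 = -3458*1/2194 = -1729/1097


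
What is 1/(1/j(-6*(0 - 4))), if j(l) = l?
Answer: 24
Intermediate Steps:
1/(1/j(-6*(0 - 4))) = 1/(1/(-6*(0 - 4))) = 1/(1/(-6*(-4))) = 1/(1/24) = 24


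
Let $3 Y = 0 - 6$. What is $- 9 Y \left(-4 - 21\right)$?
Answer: $-450$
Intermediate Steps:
$Y = -2$ ($Y = \frac{0 - 6}{3} = \frac{1}{3} \left(-6\right) = -2$)
$- 9 Y \left(-4 - 21\right) = \left(-9\right) \left(-2\right) \left(-4 - 21\right) = 18 \left(-25\right) = -450$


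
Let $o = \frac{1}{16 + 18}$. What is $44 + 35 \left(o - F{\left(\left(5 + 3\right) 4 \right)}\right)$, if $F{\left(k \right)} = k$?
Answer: $- \frac{36549}{34} \approx -1075.0$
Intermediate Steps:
$o = \frac{1}{34} \approx 0.029412$
$44 + 35 \left(o - F{\left(\left(5 + 3\right) 4 \right)}\right) = 44 + 35 \left(\frac{1}{34} - \left(5 + 3\right) 4\right) = 44 + 35 \left(\frac{1}{34} - 8 \cdot 4\right) = 44 + 35 \left(\frac{1}{34} - 32\right) = 44 + 35 \left(- \frac{1087}{34}\right) = 44 - \frac{38045}{34} = - \frac{36549}{34}$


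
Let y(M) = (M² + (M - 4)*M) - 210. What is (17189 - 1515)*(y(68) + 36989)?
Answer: 717163870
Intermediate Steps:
y(M) = -210 + M² + M*(-4 + M) (y(M) = (M² + (-4 + M)*M) - 210 = (M² + M*(-4 + M)) - 210 = -210 + M² + M*(-4 + M))
(17189 - 1515)*(y(68) + 36989) = (17189 - 1515)*((-210 - 4*68 + 2*68²) + 36989) = 15674*((-210 - 272 + 2*4624) + 36989) = 15674*((-210 - 272 + 9248) + 36989) = 15674*(8766 + 36989) = 15674*45755 = 717163870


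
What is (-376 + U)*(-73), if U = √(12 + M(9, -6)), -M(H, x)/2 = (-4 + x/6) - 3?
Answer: 27448 - 146*√7 ≈ 27062.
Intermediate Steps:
M(H, x) = 14 - x/3 (M(H, x) = -2*((-4 + x/6) - 3) = -2*(-7 + x/6) = 14 - x/3)
U = 2*√7 (U = √(12 + (14 - ⅓*(-6))) = √(12 + (14 + 2)) = √(12 + 16) = √28 = 2*√7 ≈ 5.2915)
(-376 + U)*(-73) = (-376 + 2*√7)*(-73) = 27448 - 146*√7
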